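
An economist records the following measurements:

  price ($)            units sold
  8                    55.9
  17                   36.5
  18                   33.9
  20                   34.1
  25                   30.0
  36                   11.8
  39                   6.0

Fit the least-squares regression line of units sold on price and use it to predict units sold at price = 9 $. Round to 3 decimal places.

n = 7, Σx = 163, Σy = 208.2, Σxy = 3768.7, Σx² = 4519
Sxx = Σx² − (Σx)²/n = 4519 − 3795.571429 = 723.428571
Sxy = Σxy − (Σx)(Σy)/n = 3768.7 − 4848.085714 = -1079.385714
b = Sxy/Sxx = -1079.385714/723.428571 = -1.492042
a = ȳ − b·x̄ = 29.742857 − (-1.492042)·23.285714 = 64.486118
ŷ(9) = a + b·9 = 64.486118 + (-1.492042)·9 = 51.057741

51.058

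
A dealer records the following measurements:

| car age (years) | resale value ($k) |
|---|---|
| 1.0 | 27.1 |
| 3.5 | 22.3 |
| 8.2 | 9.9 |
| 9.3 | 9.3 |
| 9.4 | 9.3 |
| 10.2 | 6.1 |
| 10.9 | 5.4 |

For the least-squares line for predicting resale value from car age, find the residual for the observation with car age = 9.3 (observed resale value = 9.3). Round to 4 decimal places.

0.5613

n = 7, Σx = 52.5, Σy = 89.4, Σxy = 481.32, Σx² = 478.19
Sxx = Σx² − (Σx)²/n = 478.19 − 393.75 = 84.44
Sxy = Σxy − (Σx)(Σy)/n = 481.32 − 670.5 = -189.18
b = Sxy/Sxx = -189.18/84.44 = -2.240407
a = ȳ − b·x̄ = 12.771429 − (-2.240407)·7.5 = 29.574484
ŷ(9.3) = 29.574484 + (-2.240407)·9.3 = 8.738695
residual = y − ŷ = 9.3 − 8.738695 = 0.561305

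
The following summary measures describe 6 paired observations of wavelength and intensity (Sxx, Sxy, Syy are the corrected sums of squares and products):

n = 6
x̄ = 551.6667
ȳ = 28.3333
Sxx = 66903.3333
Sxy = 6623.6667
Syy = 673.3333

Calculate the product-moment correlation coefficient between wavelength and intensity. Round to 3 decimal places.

0.987

r = Sxy/√(Sxx·Syy) = 6623.6667/√(45048242.191889) = 6623.6667/6711.798730 = 0.986869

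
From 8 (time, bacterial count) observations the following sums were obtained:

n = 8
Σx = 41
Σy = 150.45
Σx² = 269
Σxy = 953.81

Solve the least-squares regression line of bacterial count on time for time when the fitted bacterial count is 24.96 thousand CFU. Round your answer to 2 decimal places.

7.11

Sxx = Σx² − (Σx)²/n = 269 − 210.125 = 58.875
Sxy = Σxy − (Σx)(Σy)/n = 953.81 − 771.05625 = 182.75375
b = Sxy/Sxx = 182.75375/58.875 = 3.104098
a = ȳ − b·x̄ = 18.80625 − 3.104098·5.125 = 2.897749
Set a + b·x = 24.96: x = (24.96 − 2.897749) / 3.104098 = 7.107460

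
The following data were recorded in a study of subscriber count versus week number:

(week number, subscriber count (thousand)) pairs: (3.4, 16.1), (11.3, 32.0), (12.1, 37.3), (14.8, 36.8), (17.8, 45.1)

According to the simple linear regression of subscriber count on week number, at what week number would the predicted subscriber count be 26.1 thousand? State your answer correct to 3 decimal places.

8.133

n = 5, Σx = 59.4, Σy = 167.3, Σxy = 2215.09, Σx² = 821.54
Sxx = Σx² − (Σx)²/n = 821.54 − 705.672 = 115.868
Sxy = Σxy − (Σx)(Σy)/n = 2215.09 − 1987.524 = 227.566
b = Sxy/Sxx = 227.566/115.868 = 1.964011
a = ȳ − b·x̄ = 33.46 − 1.964011·11.88 = 10.127552
Set a + b·x = 26.1: x = (26.1 − 10.127552) / 1.964011 = 8.132566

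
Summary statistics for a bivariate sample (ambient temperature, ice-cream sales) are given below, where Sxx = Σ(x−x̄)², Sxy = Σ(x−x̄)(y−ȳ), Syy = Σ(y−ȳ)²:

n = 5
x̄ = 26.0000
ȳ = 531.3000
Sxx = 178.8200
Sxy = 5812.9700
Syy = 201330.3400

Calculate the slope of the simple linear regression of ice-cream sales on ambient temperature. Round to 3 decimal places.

32.507

b = Sxy/Sxx = 5812.97/178.82 = 32.507382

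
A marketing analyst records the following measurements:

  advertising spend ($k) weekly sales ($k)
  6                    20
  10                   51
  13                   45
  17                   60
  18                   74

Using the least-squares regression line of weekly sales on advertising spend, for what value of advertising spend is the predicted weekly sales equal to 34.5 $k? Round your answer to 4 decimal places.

8.6272

n = 5, Σx = 64, Σy = 250, Σxy = 3567, Σx² = 918
Sxx = Σx² − (Σx)²/n = 918 − 819.2 = 98.8
Sxy = Σxy − (Σx)(Σy)/n = 3567 − 3200 = 367
b = Sxy/Sxx = 367/98.8 = 3.714575
a = ȳ − b·x̄ = 50 − 3.714575·12.8 = 2.453441
Set a + b·x = 34.5: x = (34.5 − 2.453441) / 3.714575 = 8.627248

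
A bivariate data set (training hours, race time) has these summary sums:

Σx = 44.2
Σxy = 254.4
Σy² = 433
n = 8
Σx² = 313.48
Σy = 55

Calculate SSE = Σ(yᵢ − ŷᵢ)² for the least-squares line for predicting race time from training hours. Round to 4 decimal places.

Sxx = Σx² − (Σx)²/n = 313.48 − 244.205 = 69.275
Sxy = Σxy − (Σx)(Σy)/n = 254.4 − 303.875 = -49.475
Syy = Σy² − (Σy)²/n = 433 − 378.125 = 54.875
b = Sxy/Sxx = -49.475/69.275 = -0.714183
SSE = Syy − b·Sxy = 54.875 − (-0.714183)·(-49.475) = 19.540816

19.5408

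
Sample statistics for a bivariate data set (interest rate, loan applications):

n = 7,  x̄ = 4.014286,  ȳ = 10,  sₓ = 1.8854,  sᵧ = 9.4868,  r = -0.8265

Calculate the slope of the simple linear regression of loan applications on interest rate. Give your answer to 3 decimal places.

-4.159

b = r · sᵧ/sₓ = -0.8265 · 9.4868/1.8854 = -4.158714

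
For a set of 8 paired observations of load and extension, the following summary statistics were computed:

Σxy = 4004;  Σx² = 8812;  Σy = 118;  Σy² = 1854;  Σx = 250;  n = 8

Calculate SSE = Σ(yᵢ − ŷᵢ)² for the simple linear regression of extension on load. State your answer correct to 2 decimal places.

Sxx = Σx² − (Σx)²/n = 8812 − 7812.5 = 999.5
Sxy = Σxy − (Σx)(Σy)/n = 4004 − 3687.5 = 316.5
Syy = Σy² − (Σy)²/n = 1854 − 1740.5 = 113.5
b = Sxy/Sxx = 316.5/999.5 = 0.316658
SSE = Syy − b·Sxy = 113.5 − 0.316658·316.5 = 13.277639

13.28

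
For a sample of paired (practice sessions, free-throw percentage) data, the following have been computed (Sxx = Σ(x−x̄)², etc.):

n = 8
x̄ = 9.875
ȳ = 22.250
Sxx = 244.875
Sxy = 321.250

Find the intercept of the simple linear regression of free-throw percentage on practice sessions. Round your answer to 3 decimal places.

9.295

b = Sxy/Sxx = 321.25/244.875 = 1.311894
a = ȳ − b·x̄ = 22.25 − 1.311894·9.875 = 9.295048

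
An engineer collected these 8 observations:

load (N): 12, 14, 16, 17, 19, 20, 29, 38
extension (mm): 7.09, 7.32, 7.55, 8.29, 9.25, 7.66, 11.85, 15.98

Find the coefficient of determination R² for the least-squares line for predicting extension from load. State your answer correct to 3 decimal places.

n = 8, Σx = 165, Σy = 74.99, Σxy = 1729.13, Σx² = 3931, Σy² = 769.5981
Sxx = Σx² − (Σx)²/n = 3931 − 3403.125 = 527.875
Sxy = Σxy − (Σx)(Σy)/n = 1729.13 − 1546.66875 = 182.46125
Syy = Σy² − (Σy)²/n = 769.5981 − 702.937513 = 66.660588
R² = Sxy²/(Sxx·Syy) = (182.46125)²/(527.875·66.660588) = 0.946109

0.946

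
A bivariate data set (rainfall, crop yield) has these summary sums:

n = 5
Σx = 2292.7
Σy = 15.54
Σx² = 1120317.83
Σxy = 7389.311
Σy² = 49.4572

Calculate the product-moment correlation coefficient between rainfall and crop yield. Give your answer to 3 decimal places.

Sxx = Σx² − (Σx)²/n = 1120317.83 − 1051294.658 = 69023.172
Sxy = Σxy − (Σx)(Σy)/n = 7389.311 − 7125.7116 = 263.5994
Syy = Σy² − (Σy)²/n = 49.4572 − 48.29832 = 1.15888
r = Sxy/√(Sxx·Syy) = 263.5994/√(79989.573567) = 263.5994/282.824280 = 0.932025

0.932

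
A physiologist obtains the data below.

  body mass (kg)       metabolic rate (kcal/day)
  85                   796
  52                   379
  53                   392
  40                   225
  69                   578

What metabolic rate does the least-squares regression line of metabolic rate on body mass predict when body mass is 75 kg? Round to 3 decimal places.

664.811

n = 5, Σx = 299, Σy = 2370, Σxy = 157026, Σx² = 19099
Sxx = Σx² − (Σx)²/n = 19099 − 17880.2 = 1218.8
Sxy = Σxy − (Σx)(Σy)/n = 157026 − 141726 = 15300
b = Sxy/Sxx = 15300/1218.8 = 12.553331
a = ȳ − b·x̄ = 474 − 12.553331·59.8 = -276.689202
ŷ(75) = a + b·75 = -276.689202 + 12.553331·75 = 664.810633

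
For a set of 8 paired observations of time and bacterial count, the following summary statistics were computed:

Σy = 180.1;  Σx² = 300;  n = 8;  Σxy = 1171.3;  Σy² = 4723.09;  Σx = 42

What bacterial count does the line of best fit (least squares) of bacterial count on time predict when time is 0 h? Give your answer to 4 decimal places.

Sxx = Σx² − (Σx)²/n = 300 − 220.5 = 79.5
Sxy = Σxy − (Σx)(Σy)/n = 1171.3 − 945.525 = 225.775
b = Sxy/Sxx = 225.775/79.5 = 2.839937
a = ȳ − b·x̄ = 22.5125 − 2.839937·5.25 = 7.602830
ŷ(0) = a + b·0 = 7.602830 + 2.839937·0 = 7.602830

7.6028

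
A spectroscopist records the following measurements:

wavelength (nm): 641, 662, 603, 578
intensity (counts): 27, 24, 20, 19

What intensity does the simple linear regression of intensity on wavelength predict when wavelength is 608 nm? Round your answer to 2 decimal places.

n = 4, Σx = 2484, Σy = 90, Σxy = 56237, Σx² = 1546818
Sxx = Σx² − (Σx)²/n = 1546818 − 1542564 = 4254
Sxy = Σxy − (Σx)(Σy)/n = 56237 − 55890 = 347
b = Sxy/Sxx = 347/4254 = 0.081570
a = ȳ − b·x̄ = 22.5 − 0.081570·621 = -28.155148
ŷ(608) = a + b·608 = -28.155148 + 0.081570·608 = 21.439586

21.44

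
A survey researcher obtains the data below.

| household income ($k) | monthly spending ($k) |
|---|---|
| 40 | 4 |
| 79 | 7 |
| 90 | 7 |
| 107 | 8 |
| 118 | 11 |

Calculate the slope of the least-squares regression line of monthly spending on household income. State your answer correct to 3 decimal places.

n = 5, Σx = 434, Σy = 37, Σxy = 3497, Σx² = 41314
Sxx = Σx² − (Σx)²/n = 41314 − 37671.2 = 3642.8
Sxy = Σxy − (Σx)(Σy)/n = 3497 − 3211.6 = 285.4
b = Sxy/Sxx = 285.4/3642.8 = 0.078346

0.078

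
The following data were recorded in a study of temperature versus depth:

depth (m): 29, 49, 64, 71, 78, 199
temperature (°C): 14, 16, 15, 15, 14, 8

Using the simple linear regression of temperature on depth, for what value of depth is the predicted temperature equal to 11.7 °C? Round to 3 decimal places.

n = 6, Σx = 490, Σy = 82, Σxy = 5899, Σx² = 58064
Sxx = Σx² − (Σx)²/n = 58064 − 40016.666667 = 18047.333333
Sxy = Σxy − (Σx)(Σy)/n = 5899 − 6696.666667 = -797.666667
b = Sxy/Sxx = -797.666667/18047.333333 = -0.044199
a = ȳ − b·x̄ = 13.666667 − (-0.044199)·81.666667 = 17.276218
Set a + b·x = 11.7: x = (11.7 − 17.276218) / (-0.044199) = 126.162808

126.163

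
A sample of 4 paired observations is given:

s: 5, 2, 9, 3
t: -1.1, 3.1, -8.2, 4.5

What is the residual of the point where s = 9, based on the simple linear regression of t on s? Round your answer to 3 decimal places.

n = 4, Σx = 19, Σy = -1.7, Σxy = -59.6, Σx² = 119
Sxx = Σx² − (Σx)²/n = 119 − 90.25 = 28.75
Sxy = Σxy − (Σx)(Σy)/n = -59.6 − (-8.075) = -51.525
b = Sxy/Sxx = -51.525/28.75 = -1.792174
a = ȳ − b·x̄ = -0.425 − (-1.792174)·4.75 = 8.087826
ŷ(9) = 8.087826 + (-1.792174)·9 = -8.041739
residual = y − ŷ = -8.2 − (-8.041739) = -0.158261

-0.158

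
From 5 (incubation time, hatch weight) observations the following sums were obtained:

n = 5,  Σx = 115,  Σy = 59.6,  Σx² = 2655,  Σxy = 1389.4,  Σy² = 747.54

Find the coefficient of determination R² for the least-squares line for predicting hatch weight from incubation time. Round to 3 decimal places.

Sxx = Σx² − (Σx)²/n = 2655 − 2645 = 10
Sxy = Σxy − (Σx)(Σy)/n = 1389.4 − 1370.8 = 18.6
Syy = Σy² − (Σy)²/n = 747.54 − 710.432 = 37.108
R² = Sxy²/(Sxx·Syy) = (18.6)²/(10·37.108) = 0.932306

0.932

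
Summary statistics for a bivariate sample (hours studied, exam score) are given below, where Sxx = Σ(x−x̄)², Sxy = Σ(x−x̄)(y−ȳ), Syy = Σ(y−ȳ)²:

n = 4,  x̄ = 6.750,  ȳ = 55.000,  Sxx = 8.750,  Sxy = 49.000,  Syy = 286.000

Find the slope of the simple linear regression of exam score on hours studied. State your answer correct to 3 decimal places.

b = Sxy/Sxx = 49/8.75 = 5.6

5.600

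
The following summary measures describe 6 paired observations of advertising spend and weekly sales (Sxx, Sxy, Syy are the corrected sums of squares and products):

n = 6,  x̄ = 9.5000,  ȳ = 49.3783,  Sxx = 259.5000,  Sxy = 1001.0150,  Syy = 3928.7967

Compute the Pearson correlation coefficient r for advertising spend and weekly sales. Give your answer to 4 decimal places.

r = Sxy/√(Sxx·Syy) = 1001.015/√(1019522.74365) = 1001.015/1009.714189 = 0.991385

0.9914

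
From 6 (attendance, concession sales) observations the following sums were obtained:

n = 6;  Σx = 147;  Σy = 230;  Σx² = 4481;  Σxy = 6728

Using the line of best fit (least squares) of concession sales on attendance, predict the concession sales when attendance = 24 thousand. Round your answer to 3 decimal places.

37.712

Sxx = Σx² − (Σx)²/n = 4481 − 3601.5 = 879.5
Sxy = Σxy − (Σx)(Σy)/n = 6728 − 5635 = 1093
b = Sxy/Sxx = 1093/879.5 = 1.242752
a = ȳ − b·x̄ = 38.333333 − 1.242752·24.5 = 7.885920
ŷ(24) = a + b·24 = 7.885920 + 1.242752·24 = 37.711958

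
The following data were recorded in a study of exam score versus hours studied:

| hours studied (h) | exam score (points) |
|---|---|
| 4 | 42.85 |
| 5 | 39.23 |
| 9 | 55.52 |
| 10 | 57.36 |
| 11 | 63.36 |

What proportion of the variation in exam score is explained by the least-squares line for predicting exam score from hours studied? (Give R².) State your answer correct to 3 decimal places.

n = 5, Σx = 39, Σy = 258.32, Σxy = 2137.79, Σx² = 343, Σy² = 13762.245
Sxx = Σx² − (Σx)²/n = 343 − 304.2 = 38.8
Sxy = Σxy − (Σx)(Σy)/n = 2137.79 − 2014.896 = 122.894
Syy = Σy² − (Σy)²/n = 13762.245 − 13345.84448 = 416.40052
R² = Sxy²/(Sxx·Syy) = (122.894)²/(38.8·416.40052) = 0.934799

0.935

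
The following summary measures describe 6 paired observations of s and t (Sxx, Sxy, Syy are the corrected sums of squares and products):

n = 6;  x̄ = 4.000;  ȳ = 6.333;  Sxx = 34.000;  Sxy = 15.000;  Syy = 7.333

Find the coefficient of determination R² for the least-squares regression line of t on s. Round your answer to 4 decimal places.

0.9024

R² = Sxy²/(Sxx·Syy) = (15)²/(34·7.333) = 0.902447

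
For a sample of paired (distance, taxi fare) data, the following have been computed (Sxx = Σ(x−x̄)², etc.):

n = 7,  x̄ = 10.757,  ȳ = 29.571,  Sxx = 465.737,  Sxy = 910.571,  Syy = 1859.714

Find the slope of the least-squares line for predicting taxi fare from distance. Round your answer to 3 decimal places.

1.955

b = Sxy/Sxx = 910.571/465.737 = 1.955118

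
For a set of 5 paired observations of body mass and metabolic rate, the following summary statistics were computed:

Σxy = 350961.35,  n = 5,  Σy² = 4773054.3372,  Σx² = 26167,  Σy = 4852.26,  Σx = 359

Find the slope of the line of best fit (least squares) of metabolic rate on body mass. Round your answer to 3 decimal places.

6.574

Sxx = Σx² − (Σx)²/n = 26167 − 25776.2 = 390.8
Sxy = Σxy − (Σx)(Σy)/n = 350961.35 − 348392.268 = 2569.082
b = Sxy/Sxx = 2569.082/390.8 = 6.573905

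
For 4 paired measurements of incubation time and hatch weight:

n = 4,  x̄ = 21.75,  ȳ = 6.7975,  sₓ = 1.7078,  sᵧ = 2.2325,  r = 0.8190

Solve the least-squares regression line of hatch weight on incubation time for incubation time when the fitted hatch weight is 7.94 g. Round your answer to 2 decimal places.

b = r · sᵧ/sₓ = 0.819 · 2.2325/1.7078 = 1.070627
a = ȳ − b·x̄ = 6.7975 − 1.070627·21.75 = -16.488646
Set a + b·x = 7.94: x = (7.94 − (-16.488646)) / 1.070627 = 22.817131

22.82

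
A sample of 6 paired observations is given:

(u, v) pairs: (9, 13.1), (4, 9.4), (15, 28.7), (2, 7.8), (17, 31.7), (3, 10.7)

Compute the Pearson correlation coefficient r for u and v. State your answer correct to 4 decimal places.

n = 6, Σx = 50, Σy = 101.4, Σxy = 1172.6, Σx² = 624, Σy² = 2263.88
Sxx = Σx² − (Σx)²/n = 624 − 416.666667 = 207.333333
Sxy = Σxy − (Σx)(Σy)/n = 1172.6 − 845 = 327.6
Syy = Σy² − (Σy)²/n = 2263.88 − 1713.66 = 550.22
r = Sxy/√(Sxx·Syy) = 327.6/√(114078.946667) = 327.6/337.755750 = 0.969932

0.9699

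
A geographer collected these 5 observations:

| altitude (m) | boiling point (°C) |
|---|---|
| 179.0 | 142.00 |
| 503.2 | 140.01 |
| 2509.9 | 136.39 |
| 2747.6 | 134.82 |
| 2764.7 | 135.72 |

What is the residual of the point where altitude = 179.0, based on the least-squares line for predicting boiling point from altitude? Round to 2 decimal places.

n = 5, Σx = 8704.4, Σy = 688.94, Σxy = 1183852.809, Σx² = 21777721.1
Sxx = Σx² − (Σx)²/n = 21777721.1 − 15153315.872 = 6624405.228
Sxy = Σxy − (Σx)(Σy)/n = 1183852.809 − 1199361.8672 = -15509.0582
b = Sxy/Sxx = -15509.0582/6624405.228 = -0.002341
a = ȳ − b·x̄ = 137.788 − (-0.002341)·1740.88 = 141.863748
ŷ(179.0) = 141.863748 + (-0.002341)·179 = 141.444674
residual = y − ŷ = 142.00 − 141.444674 = 0.555326

0.56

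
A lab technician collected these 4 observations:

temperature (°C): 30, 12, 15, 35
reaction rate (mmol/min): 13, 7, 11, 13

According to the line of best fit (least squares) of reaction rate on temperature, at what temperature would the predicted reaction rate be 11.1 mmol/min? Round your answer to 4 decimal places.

n = 4, Σx = 92, Σy = 44, Σxy = 1094, Σx² = 2494
Sxx = Σx² − (Σx)²/n = 2494 − 2116 = 378
Sxy = Σxy − (Σx)(Σy)/n = 1094 − 1012 = 82
b = Sxy/Sxx = 82/378 = 0.216931
a = ȳ − b·x̄ = 11 − 0.216931·23 = 6.010582
Set a + b·x = 11.1: x = (11.1 − 6.010582) / 0.216931 = 23.460976

23.4610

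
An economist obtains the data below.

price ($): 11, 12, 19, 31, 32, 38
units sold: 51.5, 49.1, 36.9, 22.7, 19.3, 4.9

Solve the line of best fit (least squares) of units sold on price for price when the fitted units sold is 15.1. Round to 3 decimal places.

n = 6, Σx = 143, Σy = 184.4, Σxy = 3364.3, Σx² = 4055
Sxx = Σx² − (Σx)²/n = 4055 − 3408.166667 = 646.833333
Sxy = Σxy − (Σx)(Σy)/n = 3364.3 − 4394.866667 = -1030.566667
b = Sxy/Sxx = -1030.566667/646.833333 = -1.593249
a = ȳ − b·x̄ = 30.733333 − (-1.593249)·23.833333 = 68.705772
Set a + b·x = 15.1: x = (15.1 − 68.705772) / (-1.593249) = 33.645567

33.646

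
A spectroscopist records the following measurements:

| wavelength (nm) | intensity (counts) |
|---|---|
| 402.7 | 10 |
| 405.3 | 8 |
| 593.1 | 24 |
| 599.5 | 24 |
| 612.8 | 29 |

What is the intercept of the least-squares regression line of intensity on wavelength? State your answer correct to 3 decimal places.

n = 5, Σx = 2613.4, Σy = 95, Σxy = 53663, Σx² = 1413127.08
Sxx = Σx² − (Σx)²/n = 1413127.08 − 1365971.912 = 47155.168
Sxy = Σxy − (Σx)(Σy)/n = 53663 − 49654.6 = 4008.4
b = Sxy/Sxx = 4008.4/47155.168 = 0.085004
a = ȳ − b·x̄ = 19 − 0.085004·522.68 = -25.430136

-25.430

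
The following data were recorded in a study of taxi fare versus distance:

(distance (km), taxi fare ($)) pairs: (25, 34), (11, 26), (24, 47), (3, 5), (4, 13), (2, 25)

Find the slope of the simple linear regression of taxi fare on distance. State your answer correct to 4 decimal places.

1.1767

n = 6, Σx = 69, Σy = 150, Σxy = 2381, Σx² = 1351
Sxx = Σx² − (Σx)²/n = 1351 − 793.5 = 557.5
Sxy = Σxy − (Σx)(Σy)/n = 2381 − 1725 = 656
b = Sxy/Sxx = 656/557.5 = 1.176682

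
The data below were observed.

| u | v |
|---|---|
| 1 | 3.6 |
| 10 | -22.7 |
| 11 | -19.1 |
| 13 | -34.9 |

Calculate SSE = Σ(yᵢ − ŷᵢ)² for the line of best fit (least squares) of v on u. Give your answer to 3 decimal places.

n = 4, Σx = 35, Σy = -73.1, Σxy = -887.2, Σx² = 391, Σy² = 2111.07
Sxx = Σx² − (Σx)²/n = 391 − 306.25 = 84.75
Sxy = Σxy − (Σx)(Σy)/n = -887.2 − (-639.625) = -247.575
Syy = Σy² − (Σy)²/n = 2111.07 − 1335.9025 = 775.1675
b = Sxy/Sxx = -247.575/84.75 = -2.921239
SSE = Syy − b·Sxy = 775.1675 − (-2.921239)·(-247.575) = 51.941770

51.942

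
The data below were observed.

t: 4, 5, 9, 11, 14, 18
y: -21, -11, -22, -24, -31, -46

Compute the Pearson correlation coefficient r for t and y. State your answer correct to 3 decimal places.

-0.912

n = 6, Σx = 61, Σy = -155, Σxy = -1863, Σx² = 763, Σy² = 4699
Sxx = Σx² − (Σx)²/n = 763 − 620.166667 = 142.833333
Sxy = Σxy − (Σx)(Σy)/n = -1863 − (-1575.833333) = -287.166667
Syy = Σy² − (Σy)²/n = 4699 − 4004.166667 = 694.833333
r = Sxy/√(Sxx·Syy) = -287.166667/√(99245.361111) = -287.166667/315.032318 = -0.911547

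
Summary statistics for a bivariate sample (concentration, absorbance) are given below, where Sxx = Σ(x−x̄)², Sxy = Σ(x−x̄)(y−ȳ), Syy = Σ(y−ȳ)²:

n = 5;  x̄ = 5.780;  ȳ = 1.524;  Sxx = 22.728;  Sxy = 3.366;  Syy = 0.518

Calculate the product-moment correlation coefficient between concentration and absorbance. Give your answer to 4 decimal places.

r = Sxy/√(Sxx·Syy) = 3.366/√(11.773104) = 3.366/3.431196 = 0.980999

0.9810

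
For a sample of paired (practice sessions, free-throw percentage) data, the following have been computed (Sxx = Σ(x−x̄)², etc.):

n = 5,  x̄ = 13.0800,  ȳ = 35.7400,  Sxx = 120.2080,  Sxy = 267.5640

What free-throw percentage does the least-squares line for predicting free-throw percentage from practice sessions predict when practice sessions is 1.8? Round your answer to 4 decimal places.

10.6325

b = Sxy/Sxx = 267.564/120.208 = 2.225842
a = ȳ − b·x̄ = 35.74 − 2.225842·13.08 = 6.625988
ŷ(1.8) = a + b·1.8 = 6.625988 + 2.225842·1.8 = 10.632504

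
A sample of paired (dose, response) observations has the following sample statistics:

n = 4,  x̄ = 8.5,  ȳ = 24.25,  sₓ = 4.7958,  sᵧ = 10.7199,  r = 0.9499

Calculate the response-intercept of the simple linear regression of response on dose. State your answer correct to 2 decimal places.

6.20

b = r · sᵧ/sₓ = 0.9499 · 10.7199/4.7958 = 2.123281
a = ȳ − b·x̄ = 24.25 − 2.123281·8.5 = 6.202108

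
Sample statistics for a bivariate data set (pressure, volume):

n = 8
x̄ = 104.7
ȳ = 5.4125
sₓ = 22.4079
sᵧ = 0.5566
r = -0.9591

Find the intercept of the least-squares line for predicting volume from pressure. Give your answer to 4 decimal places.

b = r · sᵧ/sₓ = -0.9591 · 0.5566/22.4079 = -0.023824
a = ȳ − b·x̄ = 5.4125 − (-0.023824)·104.7 = 7.906823

7.9068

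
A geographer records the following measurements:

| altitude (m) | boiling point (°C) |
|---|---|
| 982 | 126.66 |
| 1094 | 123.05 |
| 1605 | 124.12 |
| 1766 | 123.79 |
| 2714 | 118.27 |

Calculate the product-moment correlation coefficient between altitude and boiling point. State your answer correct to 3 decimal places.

-0.882

n = 5, Σx = 8161, Σy = 615.89, Σxy = 997807.34, Σx² = 15221737, Σy² = 75901.5895
Sxx = Σx² − (Σx)²/n = 15221737 − 13320384.2 = 1901352.8
Sxy = Σxy − (Σx)(Σy)/n = 997807.34 − 1005255.658 = -7448.318
Syy = Σy² − (Σy)²/n = 75901.5895 − 75864.09842 = 37.49108
r = Sxy/√(Sxx·Syy) = -7448.318/√(71283769.933024) = -7448.318/8442.971629 = -0.882192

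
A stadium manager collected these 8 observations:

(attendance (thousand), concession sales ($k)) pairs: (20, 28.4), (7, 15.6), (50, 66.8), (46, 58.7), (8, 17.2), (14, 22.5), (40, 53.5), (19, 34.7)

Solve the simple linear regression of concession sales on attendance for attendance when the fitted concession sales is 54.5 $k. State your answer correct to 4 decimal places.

n = 8, Σx = 204, Σy = 297.4, Σxy = 9969.3, Σx² = 7286
Sxx = Σx² − (Σx)²/n = 7286 − 5202 = 2084
Sxy = Σxy − (Σx)(Σy)/n = 9969.3 − 7583.7 = 2385.6
b = Sxy/Sxx = 2385.6/2084 = 1.144722
a = ȳ − b·x̄ = 37.175 − 1.144722·25.5 = 7.984597
Set a + b·x = 54.5: x = (54.5 − 7.984597) / 1.144722 = 40.634683

40.6347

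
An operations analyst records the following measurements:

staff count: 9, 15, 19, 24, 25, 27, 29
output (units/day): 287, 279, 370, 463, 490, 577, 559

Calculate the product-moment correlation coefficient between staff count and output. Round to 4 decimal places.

0.9483

n = 7, Σx = 148, Σy = 3025, Σxy = 68950, Σx² = 3438, Σy² = 1396989
Sxx = Σx² − (Σx)²/n = 3438 − 3129.142857 = 308.857143
Sxy = Σxy − (Σx)(Σy)/n = 68950 − 63957.142857 = 4992.857143
Syy = Σy² − (Σy)²/n = 1396989 − 1307232.142857 = 89756.857143
r = Sxy/√(Sxx·Syy) = 4992.857143/√(27722046.448980) = 4992.857143/5265.172974 = 0.948280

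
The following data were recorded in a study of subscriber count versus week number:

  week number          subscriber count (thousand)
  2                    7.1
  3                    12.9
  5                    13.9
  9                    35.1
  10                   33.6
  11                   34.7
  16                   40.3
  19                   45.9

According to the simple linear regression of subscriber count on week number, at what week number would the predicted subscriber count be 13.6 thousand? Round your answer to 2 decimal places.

n = 8, Σx = 75, Σy = 223.5, Σxy = 2672.9, Σx² = 957
Sxx = Σx² − (Σx)²/n = 957 − 703.125 = 253.875
Sxy = Σxy − (Σx)(Σy)/n = 2672.9 − 2095.3125 = 577.5875
b = Sxy/Sxx = 577.5875/253.875 = 2.275086
a = ȳ − b·x̄ = 27.9375 − 2.275086·9.375 = 6.608567
Set a + b·x = 13.6: x = (13.6 − 6.608567) / 2.275086 = 3.073041

3.07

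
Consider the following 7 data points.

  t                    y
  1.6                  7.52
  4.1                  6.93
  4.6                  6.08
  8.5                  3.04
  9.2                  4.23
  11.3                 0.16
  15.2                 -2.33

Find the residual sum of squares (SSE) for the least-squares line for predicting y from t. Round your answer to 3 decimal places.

n = 7, Σx = 54.5, Σy = 25.63, Σxy = 99.561, Σx² = 556.15, Σy² = 174.1307
Sxx = Σx² − (Σx)²/n = 556.15 − 424.321429 = 131.828571
Sxy = Σxy − (Σx)(Σy)/n = 99.561 − 199.547857 = -99.986857
Syy = Σy² − (Σy)²/n = 174.1307 − 93.842414 = 80.288286
b = Sxy/Sxx = -99.986857/131.828571 = -0.758461
SSE = Syy − b·Sxy = 80.288286 − (-0.758461)·(-99.986857) = 4.452134

4.452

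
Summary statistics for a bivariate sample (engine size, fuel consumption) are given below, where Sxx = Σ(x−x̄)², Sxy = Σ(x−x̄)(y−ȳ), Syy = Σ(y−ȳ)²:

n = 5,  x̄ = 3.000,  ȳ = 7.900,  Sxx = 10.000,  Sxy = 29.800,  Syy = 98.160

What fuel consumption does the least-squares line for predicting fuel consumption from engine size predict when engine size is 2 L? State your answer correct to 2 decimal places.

b = Sxy/Sxx = 29.8/10 = 2.98
a = ȳ − b·x̄ = 7.9 − 2.98·3 = -1.04
ŷ(2) = a + b·2 = -1.04 + 2.98·2 = 4.92

4.92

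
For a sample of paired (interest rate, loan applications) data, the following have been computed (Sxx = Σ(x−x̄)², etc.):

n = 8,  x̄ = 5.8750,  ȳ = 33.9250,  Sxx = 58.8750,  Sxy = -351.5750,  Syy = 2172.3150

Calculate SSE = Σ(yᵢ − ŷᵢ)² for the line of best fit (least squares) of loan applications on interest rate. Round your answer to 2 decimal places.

b = Sxy/Sxx = -351.575/58.875 = -5.971550
SSE = Syy − b·Sxy = 2172.315 − (-5.971550)·(-351.575) = 72.867346

72.87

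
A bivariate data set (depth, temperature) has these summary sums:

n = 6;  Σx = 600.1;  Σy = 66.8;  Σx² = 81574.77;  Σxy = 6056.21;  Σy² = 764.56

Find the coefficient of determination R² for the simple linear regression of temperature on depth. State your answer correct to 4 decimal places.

Sxx = Σx² − (Σx)²/n = 81574.77 − 60020.001667 = 21554.768333
Sxy = Σxy − (Σx)(Σy)/n = 6056.21 − 6681.113333 = -624.903333
Syy = Σy² − (Σy)²/n = 764.56 − 743.706667 = 20.853333
R² = Sxy²/(Sxx·Syy) = (-624.903333)²/(21554.768333·20.853333) = 0.868774

0.8688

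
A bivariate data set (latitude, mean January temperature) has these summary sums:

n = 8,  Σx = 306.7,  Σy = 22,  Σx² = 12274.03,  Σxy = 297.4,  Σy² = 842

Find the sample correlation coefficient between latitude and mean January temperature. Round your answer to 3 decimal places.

Sxx = Σx² − (Σx)²/n = 12274.03 − 11758.11125 = 515.91875
Sxy = Σxy − (Σx)(Σy)/n = 297.4 − 843.425 = -546.025
Syy = Σy² − (Σy)²/n = 842 − 60.5 = 781.5
r = Sxy/√(Sxx·Syy) = -546.025/√(403190.503125) = -546.025/634.972837 = -0.859919

-0.860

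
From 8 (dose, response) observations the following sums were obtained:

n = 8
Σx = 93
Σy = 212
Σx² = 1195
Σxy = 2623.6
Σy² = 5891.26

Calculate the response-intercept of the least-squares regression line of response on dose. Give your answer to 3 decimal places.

10.258

Sxx = Σx² − (Σx)²/n = 1195 − 1081.125 = 113.875
Sxy = Σxy − (Σx)(Σy)/n = 2623.6 − 2464.5 = 159.1
b = Sxy/Sxx = 159.1/113.875 = 1.397146
a = ȳ − b·x̄ = 26.5 − 1.397146·11.625 = 10.258178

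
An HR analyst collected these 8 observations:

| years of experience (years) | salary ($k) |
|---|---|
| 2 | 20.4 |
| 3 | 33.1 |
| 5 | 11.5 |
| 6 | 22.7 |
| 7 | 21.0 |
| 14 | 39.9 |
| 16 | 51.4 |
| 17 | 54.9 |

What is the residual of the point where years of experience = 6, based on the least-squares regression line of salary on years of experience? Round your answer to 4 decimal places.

-2.9876

n = 8, Σx = 70, Σy = 254.9, Σxy = 2795.1, Σx² = 864
Sxx = Σx² − (Σx)²/n = 864 − 612.5 = 251.5
Sxy = Σxy − (Σx)(Σy)/n = 2795.1 − 2230.375 = 564.725
b = Sxy/Sxx = 564.725/251.5 = 2.245427
a = ȳ − b·x̄ = 31.8625 − 2.245427·8.75 = 12.215010
ŷ(6) = 12.215010 + 2.245427·6 = 25.687575
residual = y − ŷ = 22.7 − 25.687575 = -2.987575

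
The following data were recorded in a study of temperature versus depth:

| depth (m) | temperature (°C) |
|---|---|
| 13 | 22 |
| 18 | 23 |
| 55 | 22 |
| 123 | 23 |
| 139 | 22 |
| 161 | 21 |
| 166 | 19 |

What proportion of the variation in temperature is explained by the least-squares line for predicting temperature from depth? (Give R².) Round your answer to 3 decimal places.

n = 7, Σx = 675, Σy = 152, Σxy = 14332, Σx² = 91445, Σy² = 3312
Sxx = Σx² − (Σx)²/n = 91445 − 65089.285714 = 26355.714286
Sxy = Σxy − (Σx)(Σy)/n = 14332 − 14657.142857 = -325.142857
Syy = Σy² − (Σy)²/n = 3312 − 3300.571429 = 11.428571
R² = Sxy²/(Sxx·Syy) = (-325.142857)²/(26355.714286·11.428571) = 0.350979

0.351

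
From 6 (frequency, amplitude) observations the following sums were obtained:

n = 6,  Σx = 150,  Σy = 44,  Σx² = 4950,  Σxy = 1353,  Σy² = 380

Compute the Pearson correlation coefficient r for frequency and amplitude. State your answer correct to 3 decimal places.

Sxx = Σx² − (Σx)²/n = 4950 − 3750 = 1200
Sxy = Σxy − (Σx)(Σy)/n = 1353 − 1100 = 253
Syy = Σy² − (Σy)²/n = 380 − 322.666667 = 57.333333
r = Sxy/√(Sxx·Syy) = 253/√(68800) = 253/262.297541 = 0.964553

0.965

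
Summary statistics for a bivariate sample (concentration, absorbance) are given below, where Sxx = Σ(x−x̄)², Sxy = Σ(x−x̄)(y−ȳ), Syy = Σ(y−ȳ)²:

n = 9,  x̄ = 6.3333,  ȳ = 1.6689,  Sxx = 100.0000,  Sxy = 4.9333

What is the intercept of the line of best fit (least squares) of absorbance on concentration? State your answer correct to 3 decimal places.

1.356

b = Sxy/Sxx = 4.9333/100 = 0.049333
a = ȳ − b·x̄ = 1.6689 − 0.049333·6.3333 = 1.356459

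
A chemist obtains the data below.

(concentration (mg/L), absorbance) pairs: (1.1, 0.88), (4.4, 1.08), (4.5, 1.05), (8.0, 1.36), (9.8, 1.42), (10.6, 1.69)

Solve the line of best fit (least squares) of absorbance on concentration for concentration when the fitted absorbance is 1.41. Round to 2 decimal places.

8.49

n = 6, Σx = 38.4, Σy = 7.48, Σxy = 53.155, Σx² = 313.22
Sxx = Σx² − (Σx)²/n = 313.22 − 245.76 = 67.46
Sxy = Σxy − (Σx)(Σy)/n = 53.155 − 47.872 = 5.283
b = Sxy/Sxx = 5.283/67.46 = 0.078313
a = ȳ − b·x̄ = 1.246667 − 0.078313·6.4 = 0.745463
Set a + b·x = 1.41: x = (1.41 − 0.745463) / 0.078313 = 8.485646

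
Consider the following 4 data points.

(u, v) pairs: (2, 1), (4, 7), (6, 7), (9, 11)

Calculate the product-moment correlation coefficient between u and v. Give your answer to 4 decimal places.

n = 4, Σx = 21, Σy = 26, Σxy = 171, Σx² = 137, Σy² = 220
Sxx = Σx² − (Σx)²/n = 137 − 110.25 = 26.75
Sxy = Σxy − (Σx)(Σy)/n = 171 − 136.5 = 34.5
Syy = Σy² − (Σy)²/n = 220 − 169 = 51
r = Sxy/√(Sxx·Syy) = 34.5/√(1364.25) = 34.5/36.935755 = 0.934054

0.9341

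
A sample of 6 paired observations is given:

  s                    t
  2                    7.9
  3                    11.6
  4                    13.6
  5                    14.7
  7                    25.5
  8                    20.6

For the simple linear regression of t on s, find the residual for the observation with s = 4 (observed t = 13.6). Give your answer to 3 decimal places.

n = 6, Σx = 29, Σy = 93.9, Σxy = 521.8, Σx² = 167
Sxx = Σx² − (Σx)²/n = 167 − 140.166667 = 26.833333
Sxy = Σxy − (Σx)(Σy)/n = 521.8 − 453.85 = 67.95
b = Sxy/Sxx = 67.95/26.833333 = 2.532298
a = ȳ − b·x̄ = 15.65 − 2.532298·4.833333 = 3.410559
ŷ(4) = 3.410559 + 2.532298·4 = 13.539752
residual = y − ŷ = 13.6 − 13.539752 = 0.060248

0.060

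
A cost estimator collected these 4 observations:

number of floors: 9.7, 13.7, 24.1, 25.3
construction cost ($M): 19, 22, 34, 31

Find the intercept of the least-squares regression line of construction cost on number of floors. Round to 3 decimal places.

n = 4, Σx = 72.8, Σy = 106, Σxy = 2089.4, Σx² = 1502.68
Sxx = Σx² − (Σx)²/n = 1502.68 − 1324.96 = 177.72
Sxy = Σxy − (Σx)(Σy)/n = 2089.4 − 1929.2 = 160.2
b = Sxy/Sxx = 160.2/177.72 = 0.901418
a = ȳ − b·x̄ = 26.5 − 0.901418·18.2 = 10.094193

10.094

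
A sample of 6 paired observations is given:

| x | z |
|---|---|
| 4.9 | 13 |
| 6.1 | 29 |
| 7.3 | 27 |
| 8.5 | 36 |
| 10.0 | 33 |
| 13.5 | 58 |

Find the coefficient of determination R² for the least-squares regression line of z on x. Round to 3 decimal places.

n = 6, Σx = 50.3, Σy = 196, Σxy = 1856.7, Σx² = 469.01, Σy² = 7488
Sxx = Σx² − (Σx)²/n = 469.01 − 421.681667 = 47.328333
Sxy = Σxy − (Σx)(Σy)/n = 1856.7 − 1643.133333 = 213.566667
Syy = Σy² − (Σy)²/n = 7488 − 6402.666667 = 1085.333333
R² = Sxy²/(Sxx·Syy) = (213.566667)²/(47.328333·1085.333333) = 0.887938

0.888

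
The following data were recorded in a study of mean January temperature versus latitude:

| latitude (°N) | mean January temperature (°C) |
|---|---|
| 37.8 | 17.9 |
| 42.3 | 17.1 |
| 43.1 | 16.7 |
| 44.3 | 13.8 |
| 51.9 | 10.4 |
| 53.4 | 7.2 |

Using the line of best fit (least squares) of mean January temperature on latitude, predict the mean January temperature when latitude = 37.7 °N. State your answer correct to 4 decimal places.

19.1536

n = 6, Σx = 272.8, Σy = 83.1, Σxy = 3655.3, Σx² = 12583.4
Sxx = Σx² − (Σx)²/n = 12583.4 − 12403.306667 = 180.093333
Sxy = Σxy − (Σx)(Σy)/n = 3655.3 − 3778.28 = -122.98
b = Sxy/Sxx = -122.98/180.093333 = -0.682868
a = ȳ − b·x̄ = 13.85 − (-0.682868)·45.466667 = 44.897738
ŷ(37.7) = a + b·37.7 = 44.897738 + (-0.682868)·37.7 = 19.153609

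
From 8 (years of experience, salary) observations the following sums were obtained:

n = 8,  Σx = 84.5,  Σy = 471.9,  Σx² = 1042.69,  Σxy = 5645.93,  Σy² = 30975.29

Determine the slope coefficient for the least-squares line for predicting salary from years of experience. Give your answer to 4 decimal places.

Sxx = Σx² − (Σx)²/n = 1042.69 − 892.53125 = 150.15875
Sxy = Σxy − (Σx)(Σy)/n = 5645.93 − 4984.44375 = 661.48625
b = Sxy/Sxx = 661.48625/150.15875 = 4.405246

4.4052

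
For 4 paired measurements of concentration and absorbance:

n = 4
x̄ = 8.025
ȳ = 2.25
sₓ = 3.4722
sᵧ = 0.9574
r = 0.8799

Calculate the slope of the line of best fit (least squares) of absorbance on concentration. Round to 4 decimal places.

0.2426

b = r · sᵧ/sₓ = 0.8799 · 0.9574/3.4722 = 0.242617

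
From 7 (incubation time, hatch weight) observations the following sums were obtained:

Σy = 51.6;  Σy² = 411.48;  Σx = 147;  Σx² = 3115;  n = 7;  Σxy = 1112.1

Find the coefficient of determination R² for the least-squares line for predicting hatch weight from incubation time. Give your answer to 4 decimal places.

Sxx = Σx² − (Σx)²/n = 3115 − 3087 = 28
Sxy = Σxy − (Σx)(Σy)/n = 1112.1 − 1083.6 = 28.5
Syy = Σy² − (Σy)²/n = 411.48 − 380.365714 = 31.114286
R² = Sxy²/(Sxx·Syy) = (28.5)²/(28·31.114286) = 0.932335

0.9323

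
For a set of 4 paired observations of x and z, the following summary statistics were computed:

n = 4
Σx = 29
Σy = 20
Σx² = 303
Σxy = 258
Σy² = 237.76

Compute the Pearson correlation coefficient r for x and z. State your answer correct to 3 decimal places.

Sxx = Σx² − (Σx)²/n = 303 − 210.25 = 92.75
Sxy = Σxy − (Σx)(Σy)/n = 258 − 145 = 113
Syy = Σy² − (Σy)²/n = 237.76 − 100 = 137.76
r = Sxy/√(Sxx·Syy) = 113/√(12777.24) = 113/113.036454 = 0.999677

1.000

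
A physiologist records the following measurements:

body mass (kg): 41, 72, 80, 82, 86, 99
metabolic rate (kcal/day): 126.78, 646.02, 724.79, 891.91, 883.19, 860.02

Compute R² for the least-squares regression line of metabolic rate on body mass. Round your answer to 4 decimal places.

n = 6, Σx = 460, Σy = 4132.71, Σxy = 343927.56, Σx² = 37186, Σy² = 3273897.9775
Sxx = Σx² − (Σx)²/n = 37186 − 35266.666667 = 1919.333333
Sxy = Σxy − (Σx)(Σy)/n = 343927.56 − 316841.1 = 27086.46
Syy = Σy² − (Σy)²/n = 3273897.9775 − 2846548.65735 = 427349.32015
R² = Sxy²/(Sxx·Syy) = (27086.46)²/(1919.333333·427349.32015) = 0.894481

0.8945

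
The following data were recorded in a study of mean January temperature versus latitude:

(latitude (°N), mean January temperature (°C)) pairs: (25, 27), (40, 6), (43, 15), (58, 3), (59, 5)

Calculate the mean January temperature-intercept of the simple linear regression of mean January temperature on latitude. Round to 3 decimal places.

n = 5, Σx = 225, Σy = 56, Σxy = 2029, Σx² = 10919
Sxx = Σx² − (Σx)²/n = 10919 − 10125 = 794
Sxy = Σxy − (Σx)(Σy)/n = 2029 − 2520 = -491
b = Sxy/Sxx = -491/794 = -0.618388
a = ȳ − b·x̄ = 11.2 − (-0.618388)·45 = 39.027456

39.027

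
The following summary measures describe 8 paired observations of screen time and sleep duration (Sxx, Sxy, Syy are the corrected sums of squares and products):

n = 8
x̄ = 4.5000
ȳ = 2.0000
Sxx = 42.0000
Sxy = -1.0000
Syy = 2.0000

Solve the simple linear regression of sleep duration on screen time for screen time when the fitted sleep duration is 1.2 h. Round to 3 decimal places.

38.100

b = Sxy/Sxx = -1/42 = -0.023810
a = ȳ − b·x̄ = 2 − (-0.023810)·4.5 = 2.107143
Set a + b·x = 1.2: x = (1.2 − 2.107143) / (-0.023810) = 38.1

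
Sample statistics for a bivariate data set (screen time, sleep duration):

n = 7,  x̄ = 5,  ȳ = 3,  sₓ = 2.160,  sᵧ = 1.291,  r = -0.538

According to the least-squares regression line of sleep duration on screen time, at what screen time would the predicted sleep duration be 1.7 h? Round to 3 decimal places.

b = r · sᵧ/sₓ = -0.538 · 1.291/2.16 = -0.321555
a = ȳ − b·x̄ = 3 − (-0.321555)·5 = 4.607773
Set a + b·x = 1.7: x = (1.7 − 4.607773) / (-0.321555) = 9.042859

9.043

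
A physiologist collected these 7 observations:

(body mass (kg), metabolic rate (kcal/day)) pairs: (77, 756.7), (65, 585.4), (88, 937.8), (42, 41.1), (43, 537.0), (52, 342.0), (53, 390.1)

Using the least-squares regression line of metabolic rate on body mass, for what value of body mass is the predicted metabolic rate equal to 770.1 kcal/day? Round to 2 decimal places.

n = 7, Σx = 420, Σy = 3590.1, Σxy = 242119.8, Σx² = 27024
Sxx = Σx² − (Σx)²/n = 27024 − 25200 = 1824
Sxy = Σxy − (Σx)(Σy)/n = 242119.8 − 215406 = 26713.8
b = Sxy/Sxx = 26713.8/1824 = 14.645724
a = ȳ − b·x̄ = 512.871429 − 14.645724·60 = -365.871992
Set a + b·x = 770.1: x = (770.1 − (-365.871992)) / 14.645724 = 77.563391

77.56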